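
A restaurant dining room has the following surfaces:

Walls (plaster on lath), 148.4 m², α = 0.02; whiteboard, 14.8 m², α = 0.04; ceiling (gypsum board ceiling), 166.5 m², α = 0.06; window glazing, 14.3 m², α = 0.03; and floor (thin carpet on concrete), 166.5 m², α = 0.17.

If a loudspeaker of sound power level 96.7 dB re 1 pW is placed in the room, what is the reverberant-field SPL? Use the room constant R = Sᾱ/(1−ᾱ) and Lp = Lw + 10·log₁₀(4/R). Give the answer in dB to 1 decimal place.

Σ(Sᵢαᵢ) = 148.4·0.02 + 14.8·0.04 + 166.5·0.06 + 14.3·0.03 + 166.5·0.17 = 42.284; total area S = 510.5 m².
ᾱ = 42.284/510.5 = 0.0828; R = Sᾱ/(1−ᾱ) = 42.284/(1−0.0828) = 46.101 m².
Lp = Lw + 10 log₁₀(4/R) = 96.7 -10.62 = 86.1 dB.

86.1 dB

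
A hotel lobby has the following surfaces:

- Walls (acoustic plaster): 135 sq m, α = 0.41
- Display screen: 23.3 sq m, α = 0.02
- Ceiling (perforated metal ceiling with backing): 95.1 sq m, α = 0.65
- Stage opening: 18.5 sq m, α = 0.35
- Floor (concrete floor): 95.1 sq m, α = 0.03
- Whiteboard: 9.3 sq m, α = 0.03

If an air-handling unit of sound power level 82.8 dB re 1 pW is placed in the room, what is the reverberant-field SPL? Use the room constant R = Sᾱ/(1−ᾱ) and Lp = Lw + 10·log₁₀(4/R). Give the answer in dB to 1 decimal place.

Σ(Sᵢαᵢ) = 135·0.41 + 23.3·0.02 + 95.1·0.65 + 18.5·0.35 + 95.1·0.03 + 9.3·0.03 = 127.238; total area S = 376.3 sq m.
ᾱ = 127.238/376.3 = 0.3381; R = Sᾱ/(1−ᾱ) = 127.238/(1−0.3381) = 192.231 sq m.
Lp = Lw + 10 log₁₀(4/R) = 82.8 -16.82 = 66.0 dB.

66.0 dB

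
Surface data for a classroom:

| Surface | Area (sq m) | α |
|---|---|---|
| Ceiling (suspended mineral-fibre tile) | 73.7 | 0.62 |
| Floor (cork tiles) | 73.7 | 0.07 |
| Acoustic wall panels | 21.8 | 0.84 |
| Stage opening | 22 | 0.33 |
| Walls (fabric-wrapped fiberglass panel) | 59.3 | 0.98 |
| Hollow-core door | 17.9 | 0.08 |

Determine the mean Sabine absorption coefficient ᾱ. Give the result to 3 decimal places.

Total surface area S = 268.4 sq m.
Weighted sum Σ Sα = 135.971.
ᾱ = A/S = 0.507.

0.507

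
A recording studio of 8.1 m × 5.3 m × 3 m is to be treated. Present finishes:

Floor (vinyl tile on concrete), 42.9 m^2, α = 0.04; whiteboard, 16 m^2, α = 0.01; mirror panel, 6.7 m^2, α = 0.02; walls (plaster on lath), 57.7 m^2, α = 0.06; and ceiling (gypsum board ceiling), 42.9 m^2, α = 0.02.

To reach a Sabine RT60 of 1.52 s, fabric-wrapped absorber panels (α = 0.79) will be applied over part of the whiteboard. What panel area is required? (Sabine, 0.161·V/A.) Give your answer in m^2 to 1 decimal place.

Equivalent absorption area: A₁ = 42.9·0.04 + 16·0.01 + 6.7·0.02 + 57.7·0.06 + 42.9·0.02 = 6.330 m^2.
V = 128.79 m³. Target absorption A₂ = 0.161 × 128.79 / 1.52 = 13.642 sabins.
ΔA needed = 13.642 − 6.330 = 7.312 sabins.
Each m^2 of panel replacing the whiteboard adds (0.79 − 0.01) = 0.78 sabins.
Area = ΔA/Δα = 7.312/0.78 = 9.4 m^2.

9.4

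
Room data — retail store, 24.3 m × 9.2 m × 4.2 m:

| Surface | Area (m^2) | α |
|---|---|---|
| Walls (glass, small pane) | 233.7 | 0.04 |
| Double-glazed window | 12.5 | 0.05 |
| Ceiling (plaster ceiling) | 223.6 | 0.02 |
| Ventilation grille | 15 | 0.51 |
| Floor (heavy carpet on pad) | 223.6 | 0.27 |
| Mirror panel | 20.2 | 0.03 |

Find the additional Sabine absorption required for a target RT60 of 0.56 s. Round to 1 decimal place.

Equivalent absorption area: A₁ = 233.7·0.04 + 12.5·0.05 + 223.6·0.02 + 15·0.51 + 223.6·0.27 + 20.2·0.03 = 83.073 m^2.
V = 938.952 m³. Required absorption A₂ = 0.161 × 938.952 / 0.56 = 269.949 sabins.
ΔA = A₂ − A₁ = 269.949 − 83.073 = 186.9 sabins.

186.9 sabins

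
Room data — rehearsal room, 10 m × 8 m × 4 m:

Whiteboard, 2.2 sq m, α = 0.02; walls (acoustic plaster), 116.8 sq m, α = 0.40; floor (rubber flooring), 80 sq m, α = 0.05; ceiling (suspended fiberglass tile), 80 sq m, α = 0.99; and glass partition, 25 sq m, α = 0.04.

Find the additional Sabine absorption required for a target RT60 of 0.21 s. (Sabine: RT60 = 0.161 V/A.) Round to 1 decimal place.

A₁ = Σ Sᵢαᵢ = 2.2·0.02 + 116.8·0.40 + 80·0.05 + 80·0.99 + 25·0.04 = 130.964 sabins.
V = 320 m³. Required absorption A₂ = 0.161 × 320 / 0.21 = 245.333 sabins.
Additional absorption ΔA = 245.333 − 130.964 = 114.4 sabins.

114.4 sabins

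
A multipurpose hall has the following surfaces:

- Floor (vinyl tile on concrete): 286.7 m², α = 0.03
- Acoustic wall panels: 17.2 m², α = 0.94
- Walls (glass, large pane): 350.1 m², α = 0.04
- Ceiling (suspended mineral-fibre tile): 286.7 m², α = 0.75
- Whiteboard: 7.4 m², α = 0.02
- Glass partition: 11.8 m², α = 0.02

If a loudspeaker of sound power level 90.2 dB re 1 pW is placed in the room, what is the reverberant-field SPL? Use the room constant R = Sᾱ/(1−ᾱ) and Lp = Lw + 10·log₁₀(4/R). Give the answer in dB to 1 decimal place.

70.8 dB

Σ(Sᵢαᵢ) = 286.7×0.03 + 17.2×0.94 + 350.1×0.04 + 286.7×0.75 + 7.4×0.02 + 11.8×0.02 = 254.182; total area S = 959.9 m².
ᾱ = 254.182/959.9 = 0.2648; R = Sᾱ/(1−ᾱ) = 254.182/(1−0.2648) = 345.732 m².
Lp = 90.2 + 10·log₁₀(4/345.732) = 90.2 + (-19.37) = 70.8 dB.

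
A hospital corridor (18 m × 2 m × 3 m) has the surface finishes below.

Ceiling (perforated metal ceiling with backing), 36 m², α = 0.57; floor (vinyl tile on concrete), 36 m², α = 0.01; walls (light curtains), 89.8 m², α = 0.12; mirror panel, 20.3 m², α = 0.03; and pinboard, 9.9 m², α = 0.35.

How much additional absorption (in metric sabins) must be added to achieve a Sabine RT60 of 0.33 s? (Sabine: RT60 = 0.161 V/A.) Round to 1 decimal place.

17.0 sabins

A₁ = Σ Sᵢαᵢ = 36*0.57 + 36*0.01 + 89.8*0.12 + 20.3*0.03 + 9.9*0.35 = 35.730 sabins.
V = 108 m³. Required absorption A₂ = 0.161 × 108 / 0.33 = 52.691 sabins.
Shortfall: 52.691 − 35.730 = 17.0 sabins.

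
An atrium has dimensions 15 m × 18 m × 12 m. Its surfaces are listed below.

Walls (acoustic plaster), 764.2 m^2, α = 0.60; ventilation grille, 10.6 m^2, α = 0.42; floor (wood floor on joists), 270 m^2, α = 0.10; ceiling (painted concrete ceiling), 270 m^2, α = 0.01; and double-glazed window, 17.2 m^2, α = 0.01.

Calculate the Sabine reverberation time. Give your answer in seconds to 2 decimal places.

Total absorption A = 764.2*0.60 + 10.6*0.42 + 270*0.10 + 270*0.01 + 17.2*0.01
  = 458.520 + 4.452 + 27.000 + 2.700 + 0.172 = 492.844 m^2 sabins.
Volume V = 15 × 18 × 12 = 3240 m³.
Sabine: RT60 = 0.161 × 3240 / 492.844 = 1.06 s.

1.06 s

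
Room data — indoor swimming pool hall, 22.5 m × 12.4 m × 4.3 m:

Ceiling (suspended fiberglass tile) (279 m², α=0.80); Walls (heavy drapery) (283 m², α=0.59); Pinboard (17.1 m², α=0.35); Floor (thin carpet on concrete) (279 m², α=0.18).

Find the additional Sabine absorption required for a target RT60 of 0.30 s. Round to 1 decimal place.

Summing Sᵢαᵢ: 223.200 + 166.970 + 5.985 + 50.220 → A₁ = 446.375 sabins.
V = 1199.7 m³. Required absorption A₂ = 0.161 × 1199.7 / 0.30 = 643.839 sabins.
ΔA = A₂ − A₁ = 643.839 − 446.375 = 197.5 sabins.

197.5 sabins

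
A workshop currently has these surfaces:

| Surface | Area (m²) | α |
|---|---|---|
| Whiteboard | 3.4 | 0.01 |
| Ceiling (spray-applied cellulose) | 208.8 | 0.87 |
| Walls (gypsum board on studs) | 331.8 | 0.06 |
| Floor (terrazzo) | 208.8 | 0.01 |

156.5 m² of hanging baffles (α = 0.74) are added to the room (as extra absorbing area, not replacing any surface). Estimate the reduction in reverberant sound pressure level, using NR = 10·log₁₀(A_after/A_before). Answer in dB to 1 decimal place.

2.0 dB

A_before = Σ Sᵢαᵢ = 3.4*0.01 + 208.8*0.87 + 331.8*0.06 + 208.8*0.01 = 203.686 sabins.
Treatment contributes 156.5·0.74 = 115.810 sabins.
New total A_after = 319.496 sabins.
NR = 10·log₁₀(319.496/203.686) = 2.0 dB.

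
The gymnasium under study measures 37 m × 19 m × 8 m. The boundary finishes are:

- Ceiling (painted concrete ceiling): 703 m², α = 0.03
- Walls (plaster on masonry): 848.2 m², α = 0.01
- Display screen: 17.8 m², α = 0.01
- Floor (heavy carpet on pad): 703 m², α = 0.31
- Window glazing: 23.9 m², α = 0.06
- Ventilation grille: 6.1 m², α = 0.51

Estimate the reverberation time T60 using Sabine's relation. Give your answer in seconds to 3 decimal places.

Summing Sᵢαᵢ: 21.090 + 8.482 + 0.178 + 217.930 + 1.434 + 3.111 → A = 252.225 sabins.
Room volume: 5624 m³.
RT60 = 0.161 · V / A = 0.161 × 5624 / 252.225 = 3.590 s.

3.590 seconds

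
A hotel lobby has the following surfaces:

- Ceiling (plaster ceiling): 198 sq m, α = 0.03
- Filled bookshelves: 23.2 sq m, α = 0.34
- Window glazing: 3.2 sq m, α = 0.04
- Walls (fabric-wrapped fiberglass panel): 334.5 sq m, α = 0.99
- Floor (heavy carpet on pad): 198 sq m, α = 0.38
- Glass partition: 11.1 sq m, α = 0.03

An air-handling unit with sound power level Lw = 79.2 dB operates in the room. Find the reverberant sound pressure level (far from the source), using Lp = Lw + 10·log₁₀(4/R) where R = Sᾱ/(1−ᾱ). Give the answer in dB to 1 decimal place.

55.5 dB

A = 420.684 sabins; S = 768.0 sq m.
ᾱ = 420.684/768.0 = 0.5478; R = Sᾱ/(1−ᾱ) = 420.684/(1−0.5478) = 930.305 sq m.
Lp = 79.2 + 10·log₁₀(4/930.305) = 79.2 + (-23.67) = 55.5 dB.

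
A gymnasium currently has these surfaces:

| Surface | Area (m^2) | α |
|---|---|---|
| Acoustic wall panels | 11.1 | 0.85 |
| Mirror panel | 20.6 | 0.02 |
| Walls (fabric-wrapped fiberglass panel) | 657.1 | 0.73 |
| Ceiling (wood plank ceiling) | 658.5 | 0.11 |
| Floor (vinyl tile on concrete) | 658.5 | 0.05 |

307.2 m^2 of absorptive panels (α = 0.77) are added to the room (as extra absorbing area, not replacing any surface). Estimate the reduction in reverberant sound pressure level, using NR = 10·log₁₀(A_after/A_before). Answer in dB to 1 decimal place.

1.5 dB

A_before = Σ Sᵢαᵢ = 11.1*0.85 + 20.6*0.02 + 657.1*0.73 + 658.5*0.11 + 658.5*0.05 = 594.890 sabins.
Treatment contributes 307.2·0.77 = 236.544 sabins.
A_after = 594.890 + 236.544 = 831.434 sabins.
NR = 10·log₁₀(831.434/594.890) = 1.5 dB.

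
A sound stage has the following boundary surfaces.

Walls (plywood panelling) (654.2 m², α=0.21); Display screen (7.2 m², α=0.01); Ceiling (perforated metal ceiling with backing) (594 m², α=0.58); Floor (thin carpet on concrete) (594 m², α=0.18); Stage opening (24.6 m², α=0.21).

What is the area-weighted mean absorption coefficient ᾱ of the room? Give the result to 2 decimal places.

Total surface area S = 1874.0 m².
Σ(Sᵢαᵢ) = 654.2·0.21 + 7.2·0.01 + 594·0.58 + 594·0.18 + 24.6·0.21 = 594.060.
ᾱ = A/S = 0.32.

0.32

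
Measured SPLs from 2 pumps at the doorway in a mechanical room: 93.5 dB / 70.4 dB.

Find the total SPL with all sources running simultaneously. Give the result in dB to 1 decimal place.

Σ 10^(Lᵢ/10) = 2.25e+09.
Combined level = 10 log₁₀(2.25e+09) = 93.5 dB.

93.5 dB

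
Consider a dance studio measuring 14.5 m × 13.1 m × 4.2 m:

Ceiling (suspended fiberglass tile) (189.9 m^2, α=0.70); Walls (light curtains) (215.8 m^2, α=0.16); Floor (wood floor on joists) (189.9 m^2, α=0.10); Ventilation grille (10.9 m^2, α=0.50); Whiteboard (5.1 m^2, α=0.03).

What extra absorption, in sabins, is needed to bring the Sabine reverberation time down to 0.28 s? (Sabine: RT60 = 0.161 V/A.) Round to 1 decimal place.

266.7 sabins

Total absorption A₁ = 189.9*0.70 + 215.8*0.16 + 189.9*0.10 + 10.9*0.50 + 5.1*0.03
  = 132.930 + 34.528 + 18.990 + 5.450 + 0.153 = 192.051 m^2 sabins.
For T = 0.28 s, need A₂ = 0.161·V/T = 0.161·797.79/0.28 = 458.729 sabins.
Shortfall: 458.729 − 192.051 = 266.7 sabins.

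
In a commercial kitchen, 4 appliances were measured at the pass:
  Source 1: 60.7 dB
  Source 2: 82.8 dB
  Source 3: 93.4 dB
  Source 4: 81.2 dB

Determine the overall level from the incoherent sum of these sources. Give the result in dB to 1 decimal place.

94.0 dB

Σ 10^(Lᵢ/10) = 2.511e+09.
L_total = 10·log₁₀(2.511e+09) = 94.0 dB.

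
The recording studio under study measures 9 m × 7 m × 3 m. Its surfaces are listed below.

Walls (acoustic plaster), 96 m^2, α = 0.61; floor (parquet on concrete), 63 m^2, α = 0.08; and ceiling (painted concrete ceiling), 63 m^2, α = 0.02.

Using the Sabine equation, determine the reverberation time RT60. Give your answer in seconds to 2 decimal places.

A = Σ Sᵢαᵢ = 96*0.61 + 63*0.08 + 63*0.02 = 64.860 sabins.
Volume V = 9 × 7 × 3 = 189 m³.
Sabine: RT60 = 0.161 × 189 / 64.860 = 0.47 s.

0.47 s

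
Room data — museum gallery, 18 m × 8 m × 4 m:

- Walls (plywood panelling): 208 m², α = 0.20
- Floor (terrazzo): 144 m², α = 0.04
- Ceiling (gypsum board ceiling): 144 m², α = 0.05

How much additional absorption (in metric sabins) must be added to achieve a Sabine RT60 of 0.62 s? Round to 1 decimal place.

A₁ = Σ Sᵢαᵢ = 208·0.20 + 144·0.04 + 144·0.05 = 54.560 sabins.
V = 576 m³. Required absorption A₂ = 0.161 × 576 / 0.62 = 149.574 sabins.
Additional absorption ΔA = 149.574 − 54.560 = 95.0 sabins.

95.0 sabins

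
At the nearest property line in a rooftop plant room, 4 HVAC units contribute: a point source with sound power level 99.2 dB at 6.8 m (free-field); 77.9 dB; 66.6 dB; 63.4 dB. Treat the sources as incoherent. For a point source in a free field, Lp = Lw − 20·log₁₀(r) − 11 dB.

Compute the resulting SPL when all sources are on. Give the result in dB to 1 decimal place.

Source at 6.8 m: Lp = 99.2 − 20·log₁₀(6.8) − 11 = 71.5 dB.
Sum in the linear (power) domain: Σ 10^(Lᵢ/10) = 10^(71.5/10) + 10^(77.9/10) + 10^(66.6/10) + 10^(63.4/10) = 8.254e+07.
L_total = 10·log₁₀(8.254e+07) = 79.2 dB.

79.2 dB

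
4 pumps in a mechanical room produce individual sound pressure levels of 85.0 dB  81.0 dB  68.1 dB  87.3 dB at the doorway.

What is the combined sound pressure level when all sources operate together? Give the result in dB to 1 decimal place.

89.9 dB

Converting to relative power and adding: 10^(85.0/10) + 10^(81.0/10) + 10^(68.1/10) + 10^(87.3/10) = 9.856e+08.
Combined level = 10 log₁₀(9.856e+08) = 89.9 dB.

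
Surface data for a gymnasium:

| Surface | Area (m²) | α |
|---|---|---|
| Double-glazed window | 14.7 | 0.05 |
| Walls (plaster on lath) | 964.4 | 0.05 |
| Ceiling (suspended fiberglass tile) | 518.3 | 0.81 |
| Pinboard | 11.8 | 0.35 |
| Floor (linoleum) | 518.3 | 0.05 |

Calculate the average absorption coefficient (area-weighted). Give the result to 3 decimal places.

0.246

S = Σ Sᵢ = 14.7 + 964.4 + 518.3 + 11.8 + 518.3 = 2027.5 m².
A = 14.7·0.05 + 964.4·0.05 + 518.3·0.81 + 11.8·0.35 + 518.3·0.05 = 498.823 sabins.
ᾱ = A/S = 0.246.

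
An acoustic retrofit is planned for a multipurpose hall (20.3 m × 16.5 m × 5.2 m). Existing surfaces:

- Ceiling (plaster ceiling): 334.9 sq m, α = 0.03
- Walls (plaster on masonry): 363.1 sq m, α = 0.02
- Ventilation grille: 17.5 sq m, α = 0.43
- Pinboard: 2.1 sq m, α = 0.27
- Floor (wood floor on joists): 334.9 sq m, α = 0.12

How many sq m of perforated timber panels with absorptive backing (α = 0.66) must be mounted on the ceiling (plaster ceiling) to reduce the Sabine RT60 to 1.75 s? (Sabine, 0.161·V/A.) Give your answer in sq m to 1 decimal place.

150.2

A₁ = Σ Sᵢαᵢ = 334.9*0.03 + 363.1*0.02 + 17.5*0.43 + 2.1*0.27 + 334.9*0.12 = 65.589 sabins.
V = 1741.74 m³. Target absorption A₂ = 0.161 × 1741.74 / 1.75 = 160.240 sabins.
Absorption to add: 160.240 − 65.589 = 94.651 sabins.
Each sq m of panel replacing the ceiling (plaster ceiling) adds (0.66 − 0.03) = 0.63 sabins.
Area = ΔA/Δα = 94.651/0.63 = 150.2 sq m.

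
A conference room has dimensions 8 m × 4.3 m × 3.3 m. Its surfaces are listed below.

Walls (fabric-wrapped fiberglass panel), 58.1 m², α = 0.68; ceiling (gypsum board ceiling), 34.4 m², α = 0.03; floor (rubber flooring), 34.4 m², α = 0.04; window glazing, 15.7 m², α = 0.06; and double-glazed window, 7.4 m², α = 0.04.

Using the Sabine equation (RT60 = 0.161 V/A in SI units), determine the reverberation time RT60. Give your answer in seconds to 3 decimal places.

0.424 s

Total absorption A = 58.1·0.68 + 34.4·0.03 + 34.4·0.04 + 15.7·0.06 + 7.4·0.04
  = 39.508 + 1.032 + 1.376 + 0.942 + 0.296 = 43.154 m² sabins.
V = 8·4.3·3.3 = 113.52 m³.
Sabine: RT60 = 0.161 × 113.52 / 43.154 = 0.424 s.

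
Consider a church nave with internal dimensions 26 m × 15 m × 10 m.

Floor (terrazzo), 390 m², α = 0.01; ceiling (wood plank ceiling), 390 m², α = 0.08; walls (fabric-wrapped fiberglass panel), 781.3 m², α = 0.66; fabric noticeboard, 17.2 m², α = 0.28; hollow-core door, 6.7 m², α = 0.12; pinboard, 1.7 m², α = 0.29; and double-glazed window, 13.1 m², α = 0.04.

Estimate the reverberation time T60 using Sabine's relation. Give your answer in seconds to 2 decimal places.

Equivalent absorption area: A = 390*0.01 + 390*0.08 + 781.3*0.66 + 17.2*0.28 + 6.7*0.12 + 1.7*0.29 + 13.1*0.04 = 557.395 m².
Volume V = 26 × 15 × 10 = 3900 m³.
Sabine: RT60 = 0.161 × 3900 / 557.395 = 1.13 s.

1.13 s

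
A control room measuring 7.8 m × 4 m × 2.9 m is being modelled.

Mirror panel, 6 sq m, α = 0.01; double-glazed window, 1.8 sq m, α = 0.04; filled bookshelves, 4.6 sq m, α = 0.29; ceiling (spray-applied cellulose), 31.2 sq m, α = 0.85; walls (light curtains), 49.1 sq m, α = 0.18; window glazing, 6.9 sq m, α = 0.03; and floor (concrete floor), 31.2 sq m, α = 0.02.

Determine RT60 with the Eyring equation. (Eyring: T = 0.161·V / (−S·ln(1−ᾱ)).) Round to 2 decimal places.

0.33 s

Total surface area S = 6 + 1.8 + 4.6 + 31.2 + 49.1 + 6.9 + 31.2 = 130.8 sq m.
Absorption A = 6×0.01 + 1.8×0.04 + 4.6×0.29 + 31.2×0.85 + 49.1×0.18 + 6.9×0.03 + 31.2×0.02 = 37.655 sabins.
Mean coefficient ᾱ = A/S = 0.2879.
Eyring denominator: −S ln(1−ᾱ) = 44.411.
V = 7.8 × 4 × 2.9 = 90.48 m³.
T = 0.161·V/[−S·ln(1−ᾱ)] = 0.161·90.48/44.411 = 0.33 s.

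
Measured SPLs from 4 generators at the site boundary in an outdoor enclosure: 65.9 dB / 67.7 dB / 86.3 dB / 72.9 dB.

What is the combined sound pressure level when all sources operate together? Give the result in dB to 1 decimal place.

Σ 10^(Lᵢ/10) = 4.559e+08.
Back to dB: 10·log₁₀ Σ = 86.6 dB.

86.6 dB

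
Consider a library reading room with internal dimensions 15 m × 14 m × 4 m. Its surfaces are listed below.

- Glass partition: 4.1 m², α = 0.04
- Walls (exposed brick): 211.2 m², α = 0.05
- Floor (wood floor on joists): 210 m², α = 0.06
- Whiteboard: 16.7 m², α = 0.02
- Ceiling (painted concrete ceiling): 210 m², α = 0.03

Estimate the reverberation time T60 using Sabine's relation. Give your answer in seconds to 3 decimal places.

Equivalent absorption area: A = 4.1·0.04 + 211.2·0.05 + 210·0.06 + 16.7·0.02 + 210·0.03 = 29.958 m².
Room volume: 840 m³.
T = 0.161 V/A = 0.161·840/29.958 = 4.514 s.

4.514 s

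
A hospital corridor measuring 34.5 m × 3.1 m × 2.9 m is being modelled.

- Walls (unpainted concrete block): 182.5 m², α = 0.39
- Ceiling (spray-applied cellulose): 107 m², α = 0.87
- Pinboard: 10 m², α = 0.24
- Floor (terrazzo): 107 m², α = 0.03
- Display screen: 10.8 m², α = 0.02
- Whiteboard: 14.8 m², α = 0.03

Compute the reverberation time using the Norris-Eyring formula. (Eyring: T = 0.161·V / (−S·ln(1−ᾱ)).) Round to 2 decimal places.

Total surface area S = 182.5 + 107 + 10 + 107 + 10.8 + 14.8 = 432.1 m².
Absorption A = 182.5·0.39 + 107·0.87 + 10·0.24 + 107·0.03 + 10.8·0.02 + 14.8·0.03 = 170.535 sabins.
Mean coefficient ᾱ = A/S = 0.3947.
−S·ln(1−ᾱ) = −432.1 × ln(1 − 0.3947) = 216.928.
V = 34.5 × 3.1 × 2.9 = 310.155 m³.
T = 0.161·V/[−S·ln(1−ᾱ)] = 0.161·310.155/216.928 = 0.23 s.

0.23 seconds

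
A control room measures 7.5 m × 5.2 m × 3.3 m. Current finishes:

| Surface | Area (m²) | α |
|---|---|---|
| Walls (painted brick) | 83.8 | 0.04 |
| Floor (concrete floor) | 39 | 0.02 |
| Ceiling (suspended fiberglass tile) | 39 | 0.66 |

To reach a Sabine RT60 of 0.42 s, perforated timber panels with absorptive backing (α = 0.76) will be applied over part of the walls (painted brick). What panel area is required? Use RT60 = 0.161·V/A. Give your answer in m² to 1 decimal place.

27.0

A₁ = Σ Sᵢαᵢ = 83.8×0.04 + 39×0.02 + 39×0.66 = 29.872 sabins.
V = 128.7 m³. Target absorption A₂ = 0.161 × 128.7 / 0.42 = 49.335 sabins.
Absorption to add: 49.335 − 29.872 = 19.463 sabins.
Net gain per m²: Δα = 0.76 − 0.04 = 0.72.
Area = ΔA/Δα = 19.463/0.72 = 27.0 m².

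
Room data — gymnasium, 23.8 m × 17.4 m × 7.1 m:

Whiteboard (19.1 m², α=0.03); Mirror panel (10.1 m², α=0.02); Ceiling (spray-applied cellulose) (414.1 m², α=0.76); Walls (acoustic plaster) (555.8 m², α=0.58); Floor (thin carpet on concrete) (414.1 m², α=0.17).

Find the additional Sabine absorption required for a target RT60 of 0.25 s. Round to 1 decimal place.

1185.3 sabins

Equivalent absorption area: A₁ = 19.1·0.03 + 10.1·0.02 + 414.1·0.76 + 555.8·0.58 + 414.1·0.17 = 708.252 m².
V = 2940.252 m³. Required absorption A₂ = 0.161 × 2940.252 / 0.25 = 1893.522 sabins.
ΔA = A₂ − A₁ = 1893.522 − 708.252 = 1185.3 sabins.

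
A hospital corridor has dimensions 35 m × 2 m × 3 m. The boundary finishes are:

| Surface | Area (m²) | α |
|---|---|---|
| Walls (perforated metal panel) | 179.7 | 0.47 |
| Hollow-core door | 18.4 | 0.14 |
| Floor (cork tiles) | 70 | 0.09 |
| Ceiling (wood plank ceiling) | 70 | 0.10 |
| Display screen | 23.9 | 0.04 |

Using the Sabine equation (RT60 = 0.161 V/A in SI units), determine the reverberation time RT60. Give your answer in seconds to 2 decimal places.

0.33 seconds

Equivalent absorption area: A = 179.7*0.47 + 18.4*0.14 + 70*0.09 + 70*0.10 + 23.9*0.04 = 101.291 m².
V = 35·2·3 = 210 m³.
RT60 = 0.161 · V / A = 0.161 × 210 / 101.291 = 0.33 s.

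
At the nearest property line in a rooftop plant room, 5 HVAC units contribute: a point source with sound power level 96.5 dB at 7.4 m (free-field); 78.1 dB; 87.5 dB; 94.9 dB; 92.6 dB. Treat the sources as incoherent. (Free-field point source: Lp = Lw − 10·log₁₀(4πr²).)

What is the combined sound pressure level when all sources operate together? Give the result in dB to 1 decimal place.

97.4 dB

Source at 7.4 m: Lp = 96.5 − 10·log₁₀(4π·7.4²) = 96.5 − 10·log₁₀(688.134) = 68.1 dB.
Sum in the linear (power) domain: Σ 10^(Lᵢ/10) = 10^(68.1/10) + 10^(78.1/10) + 10^(87.5/10) + 10^(94.9/10) + 10^(92.6/10) = 5.543e+09.
Back to dB: 10·log₁₀ Σ = 97.4 dB.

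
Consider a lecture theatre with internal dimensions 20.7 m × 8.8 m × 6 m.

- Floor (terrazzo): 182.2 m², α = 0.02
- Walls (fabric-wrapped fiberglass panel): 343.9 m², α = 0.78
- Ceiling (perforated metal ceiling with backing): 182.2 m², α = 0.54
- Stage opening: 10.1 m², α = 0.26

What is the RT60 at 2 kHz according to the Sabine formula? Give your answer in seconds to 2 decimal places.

0.47 sec

Summing Sᵢαᵢ: 3.644 + 268.242 + 98.388 + 2.626 → A = 372.900 sabins.
Room volume: 1092.96 m³.
Sabine: RT60 = 0.161 × 1092.96 / 372.900 = 0.47 s.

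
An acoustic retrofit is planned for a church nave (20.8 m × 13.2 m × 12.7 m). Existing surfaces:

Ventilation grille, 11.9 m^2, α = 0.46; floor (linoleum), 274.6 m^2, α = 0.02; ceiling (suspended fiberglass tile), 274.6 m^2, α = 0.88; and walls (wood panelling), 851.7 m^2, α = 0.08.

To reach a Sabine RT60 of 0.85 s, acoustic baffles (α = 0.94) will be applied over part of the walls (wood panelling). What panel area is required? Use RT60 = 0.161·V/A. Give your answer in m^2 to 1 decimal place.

395.0

Equivalent absorption area: A₁ = 11.9*0.46 + 274.6*0.02 + 274.6*0.88 + 851.7*0.08 = 320.750 m^2.
Required A₂ = 0.161·3486.912/0.85 = 660.462 sabins.
Absorption to add: 660.462 − 320.750 = 339.712 sabins.
Each m^2 of panel replacing the walls (wood panelling) adds (0.94 − 0.08) = 0.86 sabins.
Area = ΔA/Δα = 339.712/0.86 = 395.0 m^2.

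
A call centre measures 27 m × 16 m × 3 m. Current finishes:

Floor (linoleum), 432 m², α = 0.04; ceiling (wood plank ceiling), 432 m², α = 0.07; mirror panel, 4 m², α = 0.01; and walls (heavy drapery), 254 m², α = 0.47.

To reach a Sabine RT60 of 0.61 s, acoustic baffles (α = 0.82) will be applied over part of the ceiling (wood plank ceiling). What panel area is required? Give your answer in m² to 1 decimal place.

233.5

Equivalent absorption area: A₁ = 432·0.04 + 432·0.07 + 4·0.01 + 254·0.47 = 166.940 m².
Required A₂ = 0.161·1296/0.61 = 342.059 sabins.
Absorption to add: 342.059 − 166.940 = 175.119 sabins.
Net gain per m²: Δα = 0.82 − 0.07 = 0.75.
Panel area = 175.119 / 0.75 = 233.5 m².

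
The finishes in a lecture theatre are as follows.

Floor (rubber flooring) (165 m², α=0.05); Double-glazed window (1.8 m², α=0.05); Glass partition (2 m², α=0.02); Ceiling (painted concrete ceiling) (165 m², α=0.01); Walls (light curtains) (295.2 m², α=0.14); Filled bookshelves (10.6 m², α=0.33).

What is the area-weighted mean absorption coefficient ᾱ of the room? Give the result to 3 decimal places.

0.086

S = Σ Sᵢ = 165 + 1.8 + 2 + 165 + 295.2 + 10.6 = 639.6 m².
A = 165×0.05 + 1.8×0.05 + 2×0.02 + 165×0.01 + 295.2×0.14 + 10.6×0.33 = 54.856 sabins.
ᾱ = A/S = 0.086.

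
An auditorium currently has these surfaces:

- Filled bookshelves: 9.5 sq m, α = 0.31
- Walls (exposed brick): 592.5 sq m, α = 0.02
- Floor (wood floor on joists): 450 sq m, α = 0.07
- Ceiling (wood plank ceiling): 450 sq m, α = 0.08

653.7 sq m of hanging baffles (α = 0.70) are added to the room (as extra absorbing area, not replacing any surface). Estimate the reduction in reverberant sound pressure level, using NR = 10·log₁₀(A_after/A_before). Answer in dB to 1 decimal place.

Equivalent absorption area: A_before = 9.5*0.31 + 592.5*0.02 + 450*0.07 + 450*0.08 = 82.295 sq m.
Treatment contributes 653.7·0.70 = 457.590 sabins.
New total A_after = 539.885 sabins.
NR = 10·log₁₀(539.885/82.295) = 8.2 dB.

8.2 dB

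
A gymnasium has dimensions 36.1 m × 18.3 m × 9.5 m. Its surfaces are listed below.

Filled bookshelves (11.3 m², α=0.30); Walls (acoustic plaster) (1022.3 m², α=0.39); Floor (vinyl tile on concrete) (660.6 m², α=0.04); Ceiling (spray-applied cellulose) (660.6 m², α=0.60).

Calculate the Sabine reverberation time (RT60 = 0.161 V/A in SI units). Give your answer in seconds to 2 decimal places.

1.22 s

A = Σ Sᵢαᵢ = 11.3*0.30 + 1022.3*0.39 + 660.6*0.04 + 660.6*0.60 = 824.871 sabins.
V = 36.1·18.3·9.5 = 6275.985 m³.
T = 0.161 V/A = 0.161·6275.985/824.871 = 1.22 s.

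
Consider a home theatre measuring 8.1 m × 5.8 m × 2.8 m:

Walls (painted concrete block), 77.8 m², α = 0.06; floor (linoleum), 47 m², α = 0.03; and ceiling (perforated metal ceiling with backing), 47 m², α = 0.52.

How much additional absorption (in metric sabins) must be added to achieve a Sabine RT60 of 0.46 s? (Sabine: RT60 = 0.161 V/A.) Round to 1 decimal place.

Equivalent absorption area: A₁ = 77.8*0.06 + 47*0.03 + 47*0.52 = 30.518 m².
V = 131.544 m³. Required absorption A₂ = 0.161 × 131.544 / 0.46 = 46.040 sabins.
ΔA = A₂ − A₁ = 46.040 − 30.518 = 15.5 sabins.

15.5 sabins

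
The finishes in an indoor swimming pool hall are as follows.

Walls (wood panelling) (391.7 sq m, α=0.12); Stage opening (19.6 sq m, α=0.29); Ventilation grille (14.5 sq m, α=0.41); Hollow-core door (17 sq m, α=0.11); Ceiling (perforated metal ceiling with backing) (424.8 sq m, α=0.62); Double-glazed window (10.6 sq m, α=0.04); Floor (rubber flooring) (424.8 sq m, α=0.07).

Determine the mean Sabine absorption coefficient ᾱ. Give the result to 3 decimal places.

Total surface area S = 1303.0 sq m.
Σ(Sᵢαᵢ) = 391.7×0.12 + 19.6×0.29 + 14.5×0.41 + 17×0.11 + 424.8×0.62 + 10.6×0.04 + 424.8×0.07 = 354.039.
ᾱ = A/S = 0.272.

0.272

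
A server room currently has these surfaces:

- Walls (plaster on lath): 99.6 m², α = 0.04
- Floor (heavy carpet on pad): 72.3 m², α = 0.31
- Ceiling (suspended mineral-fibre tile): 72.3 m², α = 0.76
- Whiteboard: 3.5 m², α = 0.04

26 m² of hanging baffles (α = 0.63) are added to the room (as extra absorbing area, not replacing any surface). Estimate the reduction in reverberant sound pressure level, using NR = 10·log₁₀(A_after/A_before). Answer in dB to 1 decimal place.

0.8 dB

A_before = Σ Sᵢαᵢ = 99.6×0.04 + 72.3×0.31 + 72.3×0.76 + 3.5×0.04 = 81.485 sabins.
Treatment contributes 26·0.63 = 16.380 sabins.
New total A_after = 97.865 sabins.
NR = 10·log₁₀(97.865/81.485) = 0.8 dB.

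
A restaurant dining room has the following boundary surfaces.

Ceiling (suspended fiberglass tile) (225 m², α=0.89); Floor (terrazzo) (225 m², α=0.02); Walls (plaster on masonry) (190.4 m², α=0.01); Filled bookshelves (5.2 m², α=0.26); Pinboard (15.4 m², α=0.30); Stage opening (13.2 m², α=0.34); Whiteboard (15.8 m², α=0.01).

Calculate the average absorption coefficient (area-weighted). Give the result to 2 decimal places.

0.31

S = Σ Sᵢ = 225 + 225 + 190.4 + 5.2 + 15.4 + 13.2 + 15.8 = 690.0 m².
Σ(Sᵢαᵢ) = 225·0.89 + 225·0.02 + 190.4·0.01 + 5.2·0.26 + 15.4·0.30 + 13.2·0.34 + 15.8·0.01 = 217.272.
ᾱ = A/S = 0.31.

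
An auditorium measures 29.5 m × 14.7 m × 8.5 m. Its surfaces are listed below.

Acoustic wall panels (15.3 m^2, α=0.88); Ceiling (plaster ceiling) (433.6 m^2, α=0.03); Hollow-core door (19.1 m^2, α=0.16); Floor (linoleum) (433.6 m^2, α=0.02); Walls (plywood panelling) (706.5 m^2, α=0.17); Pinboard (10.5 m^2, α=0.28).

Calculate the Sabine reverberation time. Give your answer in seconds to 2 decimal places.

Total absorption A = 15.3·0.88 + 433.6·0.03 + 19.1·0.16 + 433.6·0.02 + 706.5·0.17 + 10.5·0.28
  = 13.464 + 13.008 + 3.056 + 8.672 + 120.105 + 2.940 = 161.245 m^2 sabins.
V = 29.5·14.7·8.5 = 3686.025 m³.
Sabine: RT60 = 0.161 × 3686.025 / 161.245 = 3.68 s.

3.68 seconds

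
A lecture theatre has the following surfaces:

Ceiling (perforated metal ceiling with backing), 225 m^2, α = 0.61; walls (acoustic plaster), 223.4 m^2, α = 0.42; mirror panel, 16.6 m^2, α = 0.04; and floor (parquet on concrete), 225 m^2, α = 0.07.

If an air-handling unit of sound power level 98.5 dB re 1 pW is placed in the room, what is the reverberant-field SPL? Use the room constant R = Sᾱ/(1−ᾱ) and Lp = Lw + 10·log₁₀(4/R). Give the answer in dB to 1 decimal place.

A = 247.492 sabins; S = 690.0 m^2.
ᾱ = 0.3587, so room constant R = A/(1−ᾱ) = 385.922 m^2.
Lp = 98.5 + 10·log₁₀(4/385.922) = 98.5 + (-19.84) = 78.7 dB.

78.7 dB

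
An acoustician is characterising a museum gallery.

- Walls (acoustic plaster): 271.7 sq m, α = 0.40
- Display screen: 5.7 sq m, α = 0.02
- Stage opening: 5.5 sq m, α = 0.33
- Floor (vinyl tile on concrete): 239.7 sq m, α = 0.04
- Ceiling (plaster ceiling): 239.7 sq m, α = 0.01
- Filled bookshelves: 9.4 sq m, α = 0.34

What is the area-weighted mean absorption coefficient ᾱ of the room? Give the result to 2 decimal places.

S = Σ Sᵢ = 271.7 + 5.7 + 5.5 + 239.7 + 239.7 + 9.4 = 771.7 sq m.
Σ(Sᵢαᵢ) = 271.7·0.40 + 5.7·0.02 + 5.5·0.33 + 239.7·0.04 + 239.7·0.01 + 9.4·0.34 = 125.790.
ᾱ = 125.790 / 771.7 = 0.16.

0.16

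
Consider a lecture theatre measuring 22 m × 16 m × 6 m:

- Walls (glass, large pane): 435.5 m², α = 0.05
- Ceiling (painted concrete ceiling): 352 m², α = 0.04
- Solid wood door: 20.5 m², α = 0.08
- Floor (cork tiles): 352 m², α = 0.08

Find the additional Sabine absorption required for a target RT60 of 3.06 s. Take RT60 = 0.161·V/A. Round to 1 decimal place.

Equivalent absorption area: A₁ = 435.5*0.05 + 352*0.04 + 20.5*0.08 + 352*0.08 = 65.655 m².
V = 2112 m³. Required absorption A₂ = 0.161 × 2112 / 3.06 = 111.122 sabins.
ΔA = A₂ − A₁ = 111.122 − 65.655 = 45.5 sabins.

45.5 sabins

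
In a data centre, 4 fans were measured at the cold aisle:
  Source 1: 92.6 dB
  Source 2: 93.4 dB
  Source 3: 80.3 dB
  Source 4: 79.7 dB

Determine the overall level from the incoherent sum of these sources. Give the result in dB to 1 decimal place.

Sum in the linear (power) domain: Σ 10^(Lᵢ/10) = 10^(92.6/10) + 10^(93.4/10) + 10^(80.3/10) + 10^(79.7/10) = 4.208e+09.
Combined level = 10 log₁₀(4.208e+09) = 96.2 dB.

96.2 dB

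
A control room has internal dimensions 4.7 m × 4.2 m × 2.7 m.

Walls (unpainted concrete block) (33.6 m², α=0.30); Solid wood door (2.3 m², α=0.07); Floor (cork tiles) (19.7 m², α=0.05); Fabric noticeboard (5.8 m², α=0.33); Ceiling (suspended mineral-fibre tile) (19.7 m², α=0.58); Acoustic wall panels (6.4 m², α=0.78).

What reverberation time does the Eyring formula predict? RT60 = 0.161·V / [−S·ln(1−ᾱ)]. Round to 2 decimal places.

0.24 sec

S = Σ Sᵢ = 87.5 m².
Σ(Sᵢαᵢ) = 33.6·0.30 + 2.3·0.07 + 19.7·0.05 + 5.8·0.33 + 19.7·0.58 + 6.4·0.78 = 29.558.
ᾱ = 29.558 / 87.5 = 0.3378.
Eyring denominator: −S ln(1−ᾱ) = 36.066.
V = 4.7 × 4.2 × 2.7 = 53.298 m³.
RT60 = 0.161 × 53.298 / 36.066 = 0.24 s.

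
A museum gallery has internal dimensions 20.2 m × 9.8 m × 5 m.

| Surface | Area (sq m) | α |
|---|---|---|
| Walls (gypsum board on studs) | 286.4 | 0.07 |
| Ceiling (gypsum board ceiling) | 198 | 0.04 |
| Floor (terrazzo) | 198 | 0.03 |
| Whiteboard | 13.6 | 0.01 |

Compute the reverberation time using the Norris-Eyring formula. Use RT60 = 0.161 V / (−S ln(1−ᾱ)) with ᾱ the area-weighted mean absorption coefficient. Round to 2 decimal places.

Total surface area S = 286.4 + 198 + 198 + 13.6 = 696.0 sq m.
Σ(Sᵢαᵢ) = 286.4·0.07 + 198·0.04 + 198·0.03 + 13.6·0.01 = 34.044.
Mean coefficient ᾱ = A/S = 0.0489.
Eyring denominator: −S ln(1−ᾱ) = 34.895.
V = 20.2 × 9.8 × 5 = 989.8 m³.
T = 0.161·V/[−S·ln(1−ᾱ)] = 0.161·989.8/34.895 = 4.57 s.

4.57 s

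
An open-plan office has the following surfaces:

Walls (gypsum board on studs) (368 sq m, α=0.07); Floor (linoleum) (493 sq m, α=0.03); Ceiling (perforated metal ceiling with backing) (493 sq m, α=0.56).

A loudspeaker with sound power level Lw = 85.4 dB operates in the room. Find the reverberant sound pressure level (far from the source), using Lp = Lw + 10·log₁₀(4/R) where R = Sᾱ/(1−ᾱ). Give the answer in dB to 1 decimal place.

A = 316.630 sabins; S = 1354.0 sq m.
ᾱ = 316.630/1354.0 = 0.2338; R = Sᾱ/(1−ᾱ) = 316.630/(1−0.2338) = 413.247 sq m.
Lp = Lw + 10 log₁₀(4/R) = 85.4 -20.14 = 65.3 dB.

65.3 dB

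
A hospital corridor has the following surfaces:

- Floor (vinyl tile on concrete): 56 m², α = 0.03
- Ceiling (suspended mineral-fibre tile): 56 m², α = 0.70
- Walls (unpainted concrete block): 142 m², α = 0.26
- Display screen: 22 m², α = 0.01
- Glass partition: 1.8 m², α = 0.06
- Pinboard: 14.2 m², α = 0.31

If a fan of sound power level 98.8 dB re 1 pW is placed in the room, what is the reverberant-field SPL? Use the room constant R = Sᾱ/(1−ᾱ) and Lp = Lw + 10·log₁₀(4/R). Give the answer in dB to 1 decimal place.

84.2 dB

A = 82.530 sabins; S = 292.0 m².
ᾱ = 82.530/292.0 = 0.2826; R = Sᾱ/(1−ᾱ) = 82.530/(1−0.2826) = 115.040 m².
Lp = Lw + 10 log₁₀(4/R) = 98.8 -14.59 = 84.2 dB.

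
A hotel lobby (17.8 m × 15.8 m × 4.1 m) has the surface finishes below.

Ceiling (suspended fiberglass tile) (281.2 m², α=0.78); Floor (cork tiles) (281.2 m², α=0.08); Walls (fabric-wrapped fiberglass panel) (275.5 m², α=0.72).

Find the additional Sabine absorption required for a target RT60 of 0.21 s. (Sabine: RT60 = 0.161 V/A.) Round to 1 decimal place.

Equivalent absorption area: A₁ = 281.2·0.78 + 281.2·0.08 + 275.5·0.72 = 440.192 m².
For T = 0.21 s, need A₂ = 0.161·V/T = 0.161·1153.084/0.21 = 884.031 sabins.
Additional absorption ΔA = 884.031 − 440.192 = 443.8 sabins.

443.8 sabins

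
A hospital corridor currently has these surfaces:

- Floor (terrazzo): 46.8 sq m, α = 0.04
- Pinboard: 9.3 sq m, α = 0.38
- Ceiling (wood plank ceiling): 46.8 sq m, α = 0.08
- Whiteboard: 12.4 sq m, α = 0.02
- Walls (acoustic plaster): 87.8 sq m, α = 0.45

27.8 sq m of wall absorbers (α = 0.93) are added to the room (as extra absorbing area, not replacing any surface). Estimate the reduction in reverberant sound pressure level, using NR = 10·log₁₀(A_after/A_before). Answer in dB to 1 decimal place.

A_before = Σ Sᵢαᵢ = 46.8×0.04 + 9.3×0.38 + 46.8×0.08 + 12.4×0.02 + 87.8×0.45 = 48.908 sabins.
Added absorption = 27.8 × 0.93 = 25.854 sabins.
New total A_after = 74.762 sabins.
NR = 10·log₁₀(74.762/48.908) = 1.8 dB.

1.8 dB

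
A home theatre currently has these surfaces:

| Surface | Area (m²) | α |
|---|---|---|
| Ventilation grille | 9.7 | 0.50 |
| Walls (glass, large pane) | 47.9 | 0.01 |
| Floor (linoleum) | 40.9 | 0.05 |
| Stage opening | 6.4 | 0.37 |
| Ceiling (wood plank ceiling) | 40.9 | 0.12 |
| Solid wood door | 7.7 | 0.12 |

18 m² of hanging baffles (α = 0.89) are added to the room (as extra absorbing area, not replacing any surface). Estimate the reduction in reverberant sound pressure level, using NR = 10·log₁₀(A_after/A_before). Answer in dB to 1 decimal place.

Equivalent absorption area: A_before = 9.7·0.50 + 47.9·0.01 + 40.9·0.05 + 6.4·0.37 + 40.9·0.12 + 7.7·0.12 = 15.574 m².
Treatment contributes 18·0.89 = 16.020 sabins.
A_after = 15.574 + 16.020 = 31.594 sabins.
Reduction = 10 log₁₀(A_after/A_before) = 10 log₁₀(2.0286) = 3.1 dB.

3.1 dB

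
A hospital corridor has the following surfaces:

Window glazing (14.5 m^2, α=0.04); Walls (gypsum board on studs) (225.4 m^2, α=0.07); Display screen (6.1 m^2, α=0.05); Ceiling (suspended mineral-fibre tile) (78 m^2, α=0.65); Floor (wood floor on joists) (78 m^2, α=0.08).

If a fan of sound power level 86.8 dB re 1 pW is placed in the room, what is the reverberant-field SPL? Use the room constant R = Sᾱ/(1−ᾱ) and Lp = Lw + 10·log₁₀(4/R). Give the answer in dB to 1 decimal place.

73.3 dB

A = 73.603 sabins; S = 402.0 m^2.
ᾱ = 0.1831, so room constant R = A/(1−ᾱ) = 90.100 m^2.
Lp = 86.8 + 10·log₁₀(4/90.100) = 86.8 + (-13.53) = 73.3 dB.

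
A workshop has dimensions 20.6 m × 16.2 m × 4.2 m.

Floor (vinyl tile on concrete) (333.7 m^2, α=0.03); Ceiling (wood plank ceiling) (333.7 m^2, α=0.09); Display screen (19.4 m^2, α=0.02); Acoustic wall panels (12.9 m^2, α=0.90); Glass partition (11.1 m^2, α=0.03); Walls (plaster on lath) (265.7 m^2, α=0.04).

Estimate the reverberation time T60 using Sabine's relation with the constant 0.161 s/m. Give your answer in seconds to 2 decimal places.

Equivalent absorption area: A = 333.7·0.03 + 333.7·0.09 + 19.4·0.02 + 12.9·0.90 + 11.1·0.03 + 265.7·0.04 = 63.003 m^2.
V = 20.6·16.2·4.2 = 1401.624 m³.
T = 0.161 V/A = 0.161·1401.624/63.003 = 3.58 s.

3.58 sec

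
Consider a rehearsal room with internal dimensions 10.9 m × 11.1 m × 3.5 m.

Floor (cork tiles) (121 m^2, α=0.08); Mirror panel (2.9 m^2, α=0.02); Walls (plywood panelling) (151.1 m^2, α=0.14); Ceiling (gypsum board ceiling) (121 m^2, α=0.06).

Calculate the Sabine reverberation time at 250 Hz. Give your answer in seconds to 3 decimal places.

Equivalent absorption area: A = 121*0.08 + 2.9*0.02 + 151.1*0.14 + 121*0.06 = 38.152 m^2.
Volume V = 10.9 × 11.1 × 3.5 = 423.465 m³.
RT60 = 0.161 · V / A = 0.161 × 423.465 / 38.152 = 1.787 s.

1.787 s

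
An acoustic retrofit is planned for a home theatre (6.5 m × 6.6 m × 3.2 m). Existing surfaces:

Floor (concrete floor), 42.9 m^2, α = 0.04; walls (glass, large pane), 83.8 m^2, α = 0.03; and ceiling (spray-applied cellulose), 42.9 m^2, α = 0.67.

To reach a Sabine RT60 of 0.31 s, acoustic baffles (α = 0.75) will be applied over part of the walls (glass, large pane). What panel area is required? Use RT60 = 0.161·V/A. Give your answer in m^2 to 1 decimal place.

A₁ = Σ Sᵢαᵢ = 42.9×0.04 + 83.8×0.03 + 42.9×0.67 = 32.973 sabins.
V = 137.28 m³. Target absorption A₂ = 0.161 × 137.28 / 0.31 = 71.297 sabins.
Absorption to add: 71.297 − 32.973 = 38.324 sabins.
Net gain per m^2: Δα = 0.75 − 0.03 = 0.72.
Area = ΔA/Δα = 38.324/0.72 = 53.2 m^2.

53.2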